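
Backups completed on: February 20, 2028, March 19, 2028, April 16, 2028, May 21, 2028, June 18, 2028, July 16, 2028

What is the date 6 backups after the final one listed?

Gaps: 28, 28, 35, 28, 28 days — a mix of 28 and 35. Every date is a Sunday.
Each is the 3rd Sunday of its month.
3rd Sunday of August 2028: August 20, 2028.
3rd Sunday of September 2028: September 17, 2028.
3rd Sunday of October 2028: October 15, 2028.
November 2028 — 3rd Sunday is November 19, 2028.
3rd Sunday of December 2028: December 17, 2028.
January 2029 — 3rd Sunday is January 21, 2029.

January 21, 2029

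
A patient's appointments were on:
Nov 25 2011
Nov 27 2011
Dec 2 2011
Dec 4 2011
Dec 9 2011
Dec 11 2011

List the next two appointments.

The gap pattern 2, 5, 2, 5, 2 repeats every 2 events.
These are the Fridays and Sundays of each week.
The following Friday is Dec 16 2011.
Next Sunday: Dec 18 2011.

Dec 16 2011, Dec 18 2011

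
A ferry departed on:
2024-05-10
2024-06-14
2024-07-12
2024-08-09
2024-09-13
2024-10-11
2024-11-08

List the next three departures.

All dates are Fridays, 35, 28, 28, 35, 28, 28 days apart.
Specifically, the 2nd Friday of each month.
December 2024 — 2nd Friday is 2024-12-13.
2nd Friday of January 2025: 2025-01-10.
February 2025 — 2nd Friday is 2025-02-14.

2024-12-13, 2025-01-10, 2025-02-14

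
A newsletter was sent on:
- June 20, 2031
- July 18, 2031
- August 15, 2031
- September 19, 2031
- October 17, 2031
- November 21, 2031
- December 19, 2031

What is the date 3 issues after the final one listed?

March 19, 2032

Gaps: 28, 28, 35, 28, 35, 28 days — a mix of 28 and 35. Every date is a Friday.
Each is the 3rd Friday of its month.
3rd Friday of January 2032: January 16, 2032.
February 2032 — 3rd Friday is February 20, 2032.
March 2032 — 3rd Friday is March 19, 2032.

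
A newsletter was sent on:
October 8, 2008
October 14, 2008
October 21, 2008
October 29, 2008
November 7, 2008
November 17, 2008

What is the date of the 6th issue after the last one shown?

The spacing grows by 1 each time: 6, 7, 8, 9, 10 days.
Next gap: 11 days. November 17, 2008 + 11 days = November 28, 2008.
Next gap: 12 days. November 28, 2008 + 12 days = December 10, 2008.
Next gap: 13 days. December 10, 2008 + 13 days = December 23, 2008.
Next gap: 14 days. December 23, 2008 + 14 days = January 6, 2009.
Next gap: 15 days. January 6, 2009 + 15 days = January 21, 2009.
Next gap: 16 days. January 21, 2009 + 16 days = February 6, 2009.

February 6, 2009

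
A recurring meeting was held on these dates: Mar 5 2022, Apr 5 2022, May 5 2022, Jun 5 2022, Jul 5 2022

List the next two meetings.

Aug 5 2022, Sep 5 2022

Each date is the 5th; the gaps (31, 30, 31, 30) track the month lengths.
The rule is the 5th of each month.
Next: August 2022 → Aug 5 2022.
September 2022: Sep 5 2022.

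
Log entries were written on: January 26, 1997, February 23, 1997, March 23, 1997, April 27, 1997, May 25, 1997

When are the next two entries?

These are Sundays at 28- or 35-day spacing (28, 28, 35, 28).
The pattern: 4th Sunday of the month.
June 1997 — 4th Sunday is June 22, 1997.
July 1997 — 4th Sunday is July 27, 1997.

June 22, 1997; July 27, 1997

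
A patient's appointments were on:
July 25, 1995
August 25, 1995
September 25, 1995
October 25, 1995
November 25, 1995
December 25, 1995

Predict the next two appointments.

The day-of-month is always 25 (31, 31, 30, 31, 30 days between events).
So this recurs on the 25th of each month.
Next: January 1996 → January 25, 1996.
February 1996: February 25, 1996.

January 25, 1996; February 25, 1996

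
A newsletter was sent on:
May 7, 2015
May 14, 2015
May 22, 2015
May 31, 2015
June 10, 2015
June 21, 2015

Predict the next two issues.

Gaps: 7, 8, 9, 10, 11 days — each gap is 1 larger than the previous one.
Next gap: 12 days. June 21, 2015 + 12 days = July 3, 2015.
Next gap: 13 days. July 3, 2015 + 13 days = July 16, 2015.

July 3, 2015; July 16, 2015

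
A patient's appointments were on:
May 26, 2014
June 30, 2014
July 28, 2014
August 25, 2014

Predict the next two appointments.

September 29, 2014; October 27, 2014

Every date is a Monday; gaps 35, 28, 28 days.
Each is the last Monday of its month (at least one falls on the 29th or later, ruling out '4th Monday').
Last Monday of September 2014: September 29, 2014.
Last Monday of October 2014: October 27, 2014.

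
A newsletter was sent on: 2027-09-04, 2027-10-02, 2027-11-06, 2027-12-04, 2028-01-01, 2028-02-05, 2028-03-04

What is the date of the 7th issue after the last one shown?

2028-10-07

These are Saturdays at 28- or 35-day spacing (28, 35, 28, 28, 35, 28).
The pattern: 1st Saturday of the month.
1st Saturday of April 2028: 2028-04-01.
May 2028 — 1st Saturday is 2028-05-06.
June 2028 — 1st Saturday is 2028-06-03.
July 2028 — 1st Saturday is 2028-07-01.
August 2028 — 1st Saturday is 2028-08-05.
1st Saturday of September 2028: 2028-09-02.
1st Saturday of October 2028: 2028-10-07.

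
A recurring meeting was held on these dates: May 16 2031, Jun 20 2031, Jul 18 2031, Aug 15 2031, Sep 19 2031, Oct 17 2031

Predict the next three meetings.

These are Fridays at 28- or 35-day spacing (35, 28, 28, 35, 28).
The pattern: 3rd Friday of the month.
3rd Friday of November 2031: Nov 21 2031.
3rd Friday of December 2031: Dec 19 2031.
3rd Friday of January 2032: Jan 16 2032.

Nov 21 2031, Dec 19 2031, Jan 16 2032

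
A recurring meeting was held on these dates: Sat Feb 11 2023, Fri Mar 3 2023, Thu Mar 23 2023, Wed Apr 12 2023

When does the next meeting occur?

Tue May 2 2023

Gaps between consecutive events: 20, 20, 20 days — a constant 20-day interval.
Wed Apr 12 2023 + 20 days = Tue May 2 2023.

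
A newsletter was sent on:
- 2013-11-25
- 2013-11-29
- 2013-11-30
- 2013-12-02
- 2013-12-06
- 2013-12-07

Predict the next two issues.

Every event lands on a Monday or Friday or Saturday (gaps cycle 4, 1, 2, 4, 1).
So the schedule is: every Monday, Friday and Saturday.
Next Monday: 2013-12-09.
The following Friday is 2013-12-13.

2013-12-09, 2013-12-13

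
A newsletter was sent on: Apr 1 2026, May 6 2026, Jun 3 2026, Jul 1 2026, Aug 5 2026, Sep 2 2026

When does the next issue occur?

These are Wednesdays at 28- or 35-day spacing (35, 28, 28, 35, 28).
The pattern: 1st Wednesday of the month.
1st Wednesday of October 2026: Oct 7 2026.

Oct 7 2026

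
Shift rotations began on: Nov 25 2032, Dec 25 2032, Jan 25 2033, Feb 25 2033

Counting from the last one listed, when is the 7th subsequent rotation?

Gaps: 30, 31, 31 days — not constant. Every event is on the 25th of the month.
Pattern: the 25th of each month.
March 2033: Mar 25 2033.
April 2033: Apr 25 2033.
May 2033: May 25 2033.
June 2033: Jun 25 2033.
July 2033: Jul 25 2033.
August 2033: Aug 25 2033.
September 2033: Sep 25 2033.

Sep 25 2033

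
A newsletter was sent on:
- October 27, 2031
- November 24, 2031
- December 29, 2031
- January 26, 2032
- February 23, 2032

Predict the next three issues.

All Mondays; the gaps (28, 35, 28, 28) vary with month length.
This is the last Monday of each month.
March 2032 ends with Monday March 29, 2032.
April 2032 ends with Monday April 26, 2032.
Last Monday of May 2032: May 31, 2032.

March 29, 2032; April 26, 2032; May 31, 2032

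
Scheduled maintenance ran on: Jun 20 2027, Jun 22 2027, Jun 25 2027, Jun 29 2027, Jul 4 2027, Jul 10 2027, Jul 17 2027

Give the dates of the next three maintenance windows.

Gaps: 2, 3, 4, 5, 6, 7 days — each gap is 1 larger than the previous one.
Next gap: 8 days. Jul 17 2027 + 8 days = Jul 25 2027.
Next gap: 9 days. Jul 25 2027 + 9 days = Aug 3 2027.
Next gap: 10 days. Aug 3 2027 + 10 days = Aug 13 2027.

Jul 25 2027, Aug 3 2027, Aug 13 2027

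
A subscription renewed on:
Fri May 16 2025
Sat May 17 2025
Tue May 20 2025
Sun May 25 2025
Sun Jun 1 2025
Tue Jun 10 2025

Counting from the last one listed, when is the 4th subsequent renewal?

Tue Aug 5 2025

The spacing grows by 2 each time: 1, 3, 5, 7, 9 days.
Next gap: 11 days. Tue Jun 10 2025 + 11 days = Sat Jun 21 2025.
Next gap: 13 days. Sat Jun 21 2025 + 13 days = Fri Jul 4 2025.
Next gap: 15 days. Fri Jul 4 2025 + 15 days = Sat Jul 19 2025.
Next gap: 17 days. Sat Jul 19 2025 + 17 days = Tue Aug 5 2025.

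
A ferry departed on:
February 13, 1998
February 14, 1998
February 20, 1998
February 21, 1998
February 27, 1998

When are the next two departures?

February 28, 1998; March 6, 1998

The gap pattern 1, 6, 1, 6 repeats every 2 events.
These are the Fridays and Saturdays of each week.
The following Saturday is February 28, 1998.
Next Friday: March 6, 1998.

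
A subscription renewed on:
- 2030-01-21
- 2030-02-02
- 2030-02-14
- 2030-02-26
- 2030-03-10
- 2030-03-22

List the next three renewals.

2030-04-03, 2030-04-15, 2030-04-27

Gaps between consecutive events: 12, 12, 12, 12, 12 days — a constant 12-day interval.
2030-03-22 + 12 days = 2030-04-03.
2030-04-03 + 12 days = 2030-04-15.
2030-04-15 + 12 days = 2030-04-27.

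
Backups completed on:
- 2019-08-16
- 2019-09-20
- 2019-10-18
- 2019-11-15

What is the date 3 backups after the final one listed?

These are Fridays at 28- or 35-day spacing (35, 28, 28).
The pattern: 3rd Friday of the month.
3rd Friday of December 2019: 2019-12-20.
January 2020 — 3rd Friday is 2020-01-17.
February 2020 — 3rd Friday is 2020-02-21.

2020-02-21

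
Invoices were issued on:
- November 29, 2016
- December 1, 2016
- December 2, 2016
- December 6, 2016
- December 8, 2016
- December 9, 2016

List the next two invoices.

December 13, 2016; December 15, 2016

Gaps: 2, 1, 4, 2, 1 days — not constant, but cyclic with period 3.
The events fall on every Tuesday, Thursday and Friday.
Next Tuesday: December 13, 2016.
The following Thursday is December 15, 2016.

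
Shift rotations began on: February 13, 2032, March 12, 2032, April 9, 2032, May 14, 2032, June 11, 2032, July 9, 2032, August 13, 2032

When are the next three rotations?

September 10, 2032; October 8, 2032; November 12, 2032

All dates are Fridays, 28, 28, 35, 28, 28, 35 days apart.
Specifically, the 2nd Friday of each month.
2nd Friday of September 2032: September 10, 2032.
October 2032 — 2nd Friday is October 8, 2032.
2nd Friday of November 2032: November 12, 2032.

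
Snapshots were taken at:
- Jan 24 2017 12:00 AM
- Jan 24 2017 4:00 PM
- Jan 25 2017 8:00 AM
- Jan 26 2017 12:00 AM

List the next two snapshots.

Jan 26 2017 4:00 PM, Jan 27 2017 8:00 AM

Spacing: 16, 16, 16 h — constant 16 h.
Jan 26 2017 12:00 AM + 16 h = Jan 26 2017 4:00 PM.
Jan 26 2017 4:00 PM + 16 h = Jan 27 2017 8:00 AM.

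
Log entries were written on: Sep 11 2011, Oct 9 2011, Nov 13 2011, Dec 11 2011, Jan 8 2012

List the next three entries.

These are Sundays at 28- or 35-day spacing (28, 35, 28, 28).
The pattern: 2nd Sunday of the month.
February 2012 — 2nd Sunday is Feb 12 2012.
March 2012 — 2nd Sunday is Mar 11 2012.
April 2012 — 2nd Sunday is Apr 8 2012.

Feb 12 2012, Mar 11 2012, Apr 8 2012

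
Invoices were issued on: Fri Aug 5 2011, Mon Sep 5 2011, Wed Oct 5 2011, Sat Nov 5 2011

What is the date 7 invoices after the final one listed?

Tue Jun 5 2012

Gaps: 31, 30, 31 days — not constant. Every event is on the 5th of the month.
Pattern: the 5th of each month.
Next: December 2011 → Mon Dec 5 2011.
Next: January 2012 → Thu Jan 5 2012.
February 2012: Sun Feb 5 2012.
Next: March 2012 → Mon Mar 5 2012.
Next: April 2012 → Thu Apr 5 2012.
May 2012: Sat May 5 2012.
June 2012: Tue Jun 5 2012.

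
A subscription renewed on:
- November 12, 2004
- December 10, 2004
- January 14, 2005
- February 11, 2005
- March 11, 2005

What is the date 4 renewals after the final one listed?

July 8, 2005

Gaps: 28, 35, 28, 28 days — a mix of 28 and 35. Every date is a Friday.
Each is the 2nd Friday of its month.
2nd Friday of April 2005: April 8, 2005.
2nd Friday of May 2005: May 13, 2005.
June 2005 — 2nd Friday is June 10, 2005.
2nd Friday of July 2005: July 8, 2005.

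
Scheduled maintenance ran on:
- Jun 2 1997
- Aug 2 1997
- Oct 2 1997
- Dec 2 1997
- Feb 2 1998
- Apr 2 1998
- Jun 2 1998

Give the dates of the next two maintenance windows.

The day-of-month is always 2 (61, 61, 61, 62, 59, 61 days between events).
So this recurs on the 2nd of every 2 months.
Next: August 1998 → Aug 2 1998.
Next: October 1998 → Oct 2 1998.

Aug 2 1998, Oct 2 1998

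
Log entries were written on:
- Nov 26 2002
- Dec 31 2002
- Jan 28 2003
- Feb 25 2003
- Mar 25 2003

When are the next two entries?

These are Tuesdays with 35, 28, 28, 28-day gaps.
Each is the final Tuesday of its month — Dec 31 2002 is past the 28th, so '4th Tuesday' doesn't fit.
April 2003 ends with Tuesday Apr 29 2003.
May 2003 ends with Tuesday May 27 2003.

Apr 29 2003, May 27 2003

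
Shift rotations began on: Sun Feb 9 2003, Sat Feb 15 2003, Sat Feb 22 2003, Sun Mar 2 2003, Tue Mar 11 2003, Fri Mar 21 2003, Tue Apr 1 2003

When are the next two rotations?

The spacing grows by 1 each time: 6, 7, 8, 9, 10, 11 days.
Next gap: 12 days. Tue Apr 1 2003 + 12 days = Sun Apr 13 2003.
Next gap: 13 days. Sun Apr 13 2003 + 13 days = Sat Apr 26 2003.

Sun Apr 13 2003, Sat Apr 26 2003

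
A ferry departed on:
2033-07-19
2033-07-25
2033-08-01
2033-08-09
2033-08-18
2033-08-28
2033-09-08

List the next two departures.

Intervals are 6, 7, 8, 9, 10, 11 days — an arithmetic progression with common difference 1.
Next gap: 12 days. 2033-09-08 + 12 days = 2033-09-20.
Next gap: 13 days. 2033-09-20 + 13 days = 2033-10-03.

2033-09-20, 2033-10-03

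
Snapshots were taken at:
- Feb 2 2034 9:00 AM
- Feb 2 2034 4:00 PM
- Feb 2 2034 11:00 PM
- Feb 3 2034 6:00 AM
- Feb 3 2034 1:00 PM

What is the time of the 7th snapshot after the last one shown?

Feb 5 2034 2:00 PM

Gaps: 7, 7, 7, 7 hours — each event is 7 hours after the previous one.
Feb 3 2034 1:00 PM + 7 h = Feb 3 2034 8:00 PM.
Feb 3 2034 8:00 PM + 7 h = Feb 4 2034 3:00 AM.
Feb 4 2034 3:00 AM + 7 h = Feb 4 2034 10:00 AM.
Feb 4 2034 10:00 AM + 7 h = Feb 4 2034 5:00 PM.
Feb 4 2034 5:00 PM + 7 h = Feb 5 2034 12:00 AM.
Feb 5 2034 12:00 AM + 7 h = Feb 5 2034 7:00 AM.
Feb 5 2034 7:00 AM + 7 h = Feb 5 2034 2:00 PM.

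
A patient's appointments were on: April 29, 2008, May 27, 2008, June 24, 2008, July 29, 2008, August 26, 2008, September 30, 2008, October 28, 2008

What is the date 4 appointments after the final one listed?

February 24, 2009

Every date is a Tuesday; gaps 28, 28, 35, 28, 35, 28 days.
Each is the last Tuesday of its month (at least one falls on the 29th or later, ruling out '4th Tuesday').
Last Tuesday of November 2008: November 25, 2008.
December 2008 ends with Tuesday December 30, 2008.
Last Tuesday of January 2009: January 27, 2009.
February 2009 ends with Tuesday February 24, 2009.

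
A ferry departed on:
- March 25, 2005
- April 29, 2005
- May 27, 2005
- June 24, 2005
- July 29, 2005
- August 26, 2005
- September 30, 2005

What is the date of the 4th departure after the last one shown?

January 27, 2006

These are Fridays with 35, 28, 28, 35, 28, 35-day gaps.
Each is the final Friday of its month — April 29, 2005 is past the 28th, so '4th Friday' doesn't fit.
Last Friday of October 2005: October 28, 2005.
Last Friday of November 2005: November 25, 2005.
December 2005 ends with Friday December 30, 2005.
January 2006 ends with Friday January 27, 2006.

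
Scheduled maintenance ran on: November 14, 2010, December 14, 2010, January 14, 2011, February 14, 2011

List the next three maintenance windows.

Gaps: 30, 31, 31 days — not constant. Every event is on the 14th of the month.
Pattern: the 14th of each month.
Next: March 2011 → March 14, 2011.
April 2011: April 14, 2011.
Next: May 2011 → May 14, 2011.

March 14, 2011; April 14, 2011; May 14, 2011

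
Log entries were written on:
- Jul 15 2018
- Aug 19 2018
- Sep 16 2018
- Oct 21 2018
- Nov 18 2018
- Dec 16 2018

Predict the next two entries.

Gaps: 35, 28, 35, 28, 28 days — a mix of 28 and 35. Every date is a Sunday.
Each is the 3rd Sunday of its month.
3rd Sunday of January 2019: Jan 20 2019.
3rd Sunday of February 2019: Feb 17 2019.

Jan 20 2019, Feb 17 2019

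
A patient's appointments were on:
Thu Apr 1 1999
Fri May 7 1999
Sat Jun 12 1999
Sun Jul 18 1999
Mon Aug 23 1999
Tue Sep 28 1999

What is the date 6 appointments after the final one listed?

Gaps between consecutive events: 36, 36, 36, 36, 36 days — a constant 36-day interval.
Tue Sep 28 1999 + 36 days = Wed Nov 3 1999.
Wed Nov 3 1999 + 36 days = Thu Dec 9 1999.
Thu Dec 9 1999 + 36 days = Fri Jan 14 2000.
Fri Jan 14 2000 + 36 days = Sat Feb 19 2000.
Sat Feb 19 2000 + 36 days = Sun Mar 26 2000.
Sun Mar 26 2000 + 36 days = Mon May 1 2000.

Mon May 1 2000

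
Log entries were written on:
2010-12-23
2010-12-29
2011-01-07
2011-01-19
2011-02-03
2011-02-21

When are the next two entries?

2011-03-14, 2011-04-07

The spacing grows by 3 each time: 6, 9, 12, 15, 18 days.
Next gap: 21 days. 2011-02-21 + 21 days = 2011-03-14.
Next gap: 24 days. 2011-03-14 + 24 days = 2011-04-07.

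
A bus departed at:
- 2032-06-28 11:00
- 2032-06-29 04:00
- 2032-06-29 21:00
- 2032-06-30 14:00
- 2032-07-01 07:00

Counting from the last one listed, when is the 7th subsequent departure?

2032-07-06 06:00

The interval is a steady 17 hours (17, 17, 17, 17).
2032-07-01 07:00 + 17 h = 2032-07-02 00:00.
2032-07-02 00:00 + 17 h = 2032-07-02 17:00.
2032-07-02 17:00 + 17 h = 2032-07-03 10:00.
2032-07-03 10:00 + 17 h = 2032-07-04 03:00.
2032-07-04 03:00 + 17 h = 2032-07-04 20:00.
2032-07-04 20:00 + 17 h = 2032-07-05 13:00.
2032-07-05 13:00 + 17 h = 2032-07-06 06:00.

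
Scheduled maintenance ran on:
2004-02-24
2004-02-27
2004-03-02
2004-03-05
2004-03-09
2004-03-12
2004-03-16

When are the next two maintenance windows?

2004-03-19, 2004-03-23

The gap pattern 3, 4, 3, 4, 3, 4 repeats every 2 events.
These are the Tuesdays and Fridays of each week.
The following Friday is 2004-03-19.
The following Tuesday is 2004-03-23.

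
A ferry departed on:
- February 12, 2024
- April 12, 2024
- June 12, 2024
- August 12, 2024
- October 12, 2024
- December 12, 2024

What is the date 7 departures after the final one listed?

February 12, 2026

Each date is the 12th; the gaps (60, 61, 61, 61, 61) track the month lengths.
The rule is the 12th of every 2 months.
February 2025: February 12, 2025.
April 2025: April 12, 2025.
June 2025: June 12, 2025.
August 2025: August 12, 2025.
Next: October 2025 → October 12, 2025.
December 2025: December 12, 2025.
Next: February 2026 → February 12, 2026.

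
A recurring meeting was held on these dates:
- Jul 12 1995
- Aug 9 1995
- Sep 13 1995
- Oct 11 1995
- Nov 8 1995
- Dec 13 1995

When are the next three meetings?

Jan 10 1996, Feb 14 1996, Mar 13 1996

All dates are Wednesdays, 28, 35, 28, 28, 35 days apart.
Specifically, the 2nd Wednesday of each month.
January 1996 — 2nd Wednesday is Jan 10 1996.
2nd Wednesday of February 1996: Feb 14 1996.
March 1996 — 2nd Wednesday is Mar 13 1996.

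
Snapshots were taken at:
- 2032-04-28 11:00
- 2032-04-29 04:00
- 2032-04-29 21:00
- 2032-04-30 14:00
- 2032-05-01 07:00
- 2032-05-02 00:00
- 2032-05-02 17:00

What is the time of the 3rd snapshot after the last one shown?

2032-05-04 20:00

Spacing: 17, 17, 17, 17, 17, 17 h — constant 17 h.
2032-05-02 17:00 + 17 h = 2032-05-03 10:00.
2032-05-03 10:00 + 17 h = 2032-05-04 03:00.
2032-05-04 03:00 + 17 h = 2032-05-04 20:00.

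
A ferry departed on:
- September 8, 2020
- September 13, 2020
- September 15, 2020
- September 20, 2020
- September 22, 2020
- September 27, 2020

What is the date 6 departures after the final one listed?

Gaps: 5, 2, 5, 2, 5 days — not constant, but cyclic with period 2.
The events fall on every Tuesday and Sunday.
Next Tuesday: September 29, 2020.
Next Sunday: October 4, 2020.
The following Tuesday is October 6, 2020.
Next Sunday: October 11, 2020.
Next Tuesday: October 13, 2020.
The following Sunday is October 18, 2020.

October 18, 2020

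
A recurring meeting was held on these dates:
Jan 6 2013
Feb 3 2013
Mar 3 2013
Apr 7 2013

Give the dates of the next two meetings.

These are Sundays at 28- or 35-day spacing (28, 28, 35).
The pattern: 1st Sunday of the month.
May 2013 — 1st Sunday is May 5 2013.
1st Sunday of June 2013: Jun 2 2013.

May 5 2013, Jun 2 2013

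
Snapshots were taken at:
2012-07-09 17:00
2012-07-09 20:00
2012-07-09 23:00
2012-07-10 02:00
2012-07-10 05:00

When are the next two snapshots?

Gaps: 3, 3, 3, 3 hours — each event is 3 hours after the previous one.
2012-07-10 05:00 + 3 h = 2012-07-10 08:00.
2012-07-10 08:00 + 3 h = 2012-07-10 11:00.

2012-07-10 08:00, 2012-07-10 11:00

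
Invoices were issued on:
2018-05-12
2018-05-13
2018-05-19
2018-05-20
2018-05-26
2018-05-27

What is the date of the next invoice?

2018-06-02

Gaps: 1, 6, 1, 6, 1 days — not constant, but cyclic with period 2.
The events fall on every Saturday and Sunday.
Next Saturday: 2018-06-02.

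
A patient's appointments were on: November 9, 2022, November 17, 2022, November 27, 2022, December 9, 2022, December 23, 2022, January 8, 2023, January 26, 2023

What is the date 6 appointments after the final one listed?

The spacing grows by 2 each time: 8, 10, 12, 14, 16, 18 days.
Next gap: 20 days. January 26, 2023 + 20 days = February 15, 2023.
Next gap: 22 days. February 15, 2023 + 22 days = March 9, 2023.
Next gap: 24 days. March 9, 2023 + 24 days = April 2, 2023.
Next gap: 26 days. April 2, 2023 + 26 days = April 28, 2023.
Next gap: 28 days. April 28, 2023 + 28 days = May 26, 2023.
Next gap: 30 days. May 26, 2023 + 30 days = June 25, 2023.

June 25, 2023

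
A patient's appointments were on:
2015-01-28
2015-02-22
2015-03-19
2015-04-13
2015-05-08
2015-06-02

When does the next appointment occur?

The spacing is 25, 25, 25, 25, 25 days — always 25 days.
2015-06-02 + 25 days = 2015-06-27.

2015-06-27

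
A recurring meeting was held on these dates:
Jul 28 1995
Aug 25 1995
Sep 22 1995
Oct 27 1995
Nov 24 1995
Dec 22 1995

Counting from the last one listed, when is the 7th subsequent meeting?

These are Fridays at 28- or 35-day spacing (28, 28, 35, 28, 28).
The pattern: 4th Friday of the month.
January 1996 — 4th Friday is Jan 26 1996.
4th Friday of February 1996: Feb 23 1996.
4th Friday of March 1996: Mar 22 1996.
April 1996 — 4th Friday is Apr 26 1996.
4th Friday of May 1996: May 24 1996.
June 1996 — 4th Friday is Jun 28 1996.
July 1996 — 4th Friday is Jul 26 1996.

Jul 26 1996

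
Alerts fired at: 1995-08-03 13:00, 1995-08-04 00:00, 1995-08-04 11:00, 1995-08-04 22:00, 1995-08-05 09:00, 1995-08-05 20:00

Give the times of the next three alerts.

Spacing: 11, 11, 11, 11, 11 h — constant 11 h.
1995-08-05 20:00 + 11 h = 1995-08-06 07:00.
1995-08-06 07:00 + 11 h = 1995-08-06 18:00.
1995-08-06 18:00 + 11 h = 1995-08-07 05:00.

1995-08-06 07:00, 1995-08-06 18:00, 1995-08-07 05:00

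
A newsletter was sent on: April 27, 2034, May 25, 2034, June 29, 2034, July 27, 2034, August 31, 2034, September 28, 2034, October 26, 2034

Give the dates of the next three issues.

Every date is a Thursday; gaps 28, 35, 28, 35, 28, 28 days.
Each is the last Thursday of its month (at least one falls on the 29th or later, ruling out '4th Thursday').
November 2034 ends with Thursday November 30, 2034.
Last Thursday of December 2034: December 28, 2034.
Last Thursday of January 2035: January 25, 2035.

November 30, 2034; December 28, 2034; January 25, 2035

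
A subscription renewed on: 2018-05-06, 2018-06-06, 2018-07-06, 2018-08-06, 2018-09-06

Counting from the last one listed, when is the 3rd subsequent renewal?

Gaps: 31, 30, 31, 31 days — not constant. Every event is on the 6th of the month.
Pattern: the 6th of each month.
Next: October 2018 → 2018-10-06.
November 2018: 2018-11-06.
Next: December 2018 → 2018-12-06.

2018-12-06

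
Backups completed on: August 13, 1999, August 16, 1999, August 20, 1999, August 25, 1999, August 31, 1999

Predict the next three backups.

Intervals are 3, 4, 5, 6 days — an arithmetic progression with common difference 1.
Next gap: 7 days. August 31, 1999 + 7 days = September 7, 1999.
Next gap: 8 days. September 7, 1999 + 8 days = September 15, 1999.
Next gap: 9 days. September 15, 1999 + 9 days = September 24, 1999.

September 7, 1999; September 15, 1999; September 24, 1999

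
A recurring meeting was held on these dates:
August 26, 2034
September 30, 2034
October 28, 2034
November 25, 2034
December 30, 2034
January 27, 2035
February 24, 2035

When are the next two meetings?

March 31, 2035; April 28, 2035

These are Saturdays with 35, 28, 28, 35, 28, 28-day gaps.
Each is the final Saturday of its month — September 30, 2034 is past the 28th, so '4th Saturday' doesn't fit.
March 2035 ends with Saturday March 31, 2035.
April 2035 ends with Saturday April 28, 2035.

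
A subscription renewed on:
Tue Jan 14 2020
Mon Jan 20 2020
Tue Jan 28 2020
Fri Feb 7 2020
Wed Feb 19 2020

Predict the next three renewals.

Intervals are 6, 8, 10, 12 days — an arithmetic progression with common difference 2.
Next gap: 14 days. Wed Feb 19 2020 + 14 days = Wed Mar 4 2020.
Next gap: 16 days. Wed Mar 4 2020 + 16 days = Fri Mar 20 2020.
Next gap: 18 days. Fri Mar 20 2020 + 18 days = Tue Apr 7 2020.

Wed Mar 4 2020, Fri Mar 20 2020, Tue Apr 7 2020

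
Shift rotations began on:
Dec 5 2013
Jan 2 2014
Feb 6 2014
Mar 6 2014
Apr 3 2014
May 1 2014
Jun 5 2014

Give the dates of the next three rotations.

Jul 3 2014, Aug 7 2014, Sep 4 2014

Gaps: 28, 35, 28, 28, 28, 35 days — a mix of 28 and 35. Every date is a Thursday.
Each is the 1st Thursday of its month.
1st Thursday of July 2014: Jul 3 2014.
1st Thursday of August 2014: Aug 7 2014.
September 2014 — 1st Thursday is Sep 4 2014.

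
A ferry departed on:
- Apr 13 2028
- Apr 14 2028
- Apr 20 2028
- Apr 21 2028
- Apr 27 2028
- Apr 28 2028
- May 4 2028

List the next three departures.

May 5 2028, May 11 2028, May 12 2028

The gap pattern 1, 6, 1, 6, 1, 6 repeats every 2 events.
These are the Thursdays and Fridays of each week.
The following Friday is May 5 2028.
Next Thursday: May 11 2028.
The following Friday is May 12 2028.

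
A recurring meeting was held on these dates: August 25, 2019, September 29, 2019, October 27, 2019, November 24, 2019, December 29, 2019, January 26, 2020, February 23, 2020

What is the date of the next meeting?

All Sundays; the gaps (35, 28, 28, 35, 28, 28) vary with month length.
This is the last Sunday of each month.
March 2020 ends with Sunday March 29, 2020.

March 29, 2020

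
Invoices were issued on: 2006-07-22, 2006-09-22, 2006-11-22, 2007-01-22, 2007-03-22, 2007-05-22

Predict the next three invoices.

2007-07-22, 2007-09-22, 2007-11-22

Each date is the 22nd; the gaps (62, 61, 61, 59, 61) track the month lengths.
The rule is the 22nd of every 2 months.
Next: July 2007 → 2007-07-22.
September 2007: 2007-09-22.
Next: November 2007 → 2007-11-22.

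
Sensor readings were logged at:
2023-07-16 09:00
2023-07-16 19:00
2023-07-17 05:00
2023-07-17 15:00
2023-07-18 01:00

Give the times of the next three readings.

2023-07-18 11:00, 2023-07-18 21:00, 2023-07-19 07:00

Gaps: 10, 10, 10, 10 hours — each event is 10 hours after the previous one.
2023-07-18 01:00 + 10 h = 2023-07-18 11:00.
2023-07-18 11:00 + 10 h = 2023-07-18 21:00.
2023-07-18 21:00 + 10 h = 2023-07-19 07:00.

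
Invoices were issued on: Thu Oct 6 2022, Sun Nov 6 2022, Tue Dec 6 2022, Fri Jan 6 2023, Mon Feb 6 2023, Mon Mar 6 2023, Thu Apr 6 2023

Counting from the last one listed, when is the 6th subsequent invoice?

Fri Oct 6 2023

Gaps: 31, 30, 31, 31, 28, 31 days — not constant. Every event is on the 6th of the month.
Pattern: the 6th of each month.
May 2023: Sat May 6 2023.
Next: June 2023 → Tue Jun 6 2023.
July 2023: Thu Jul 6 2023.
August 2023: Sun Aug 6 2023.
September 2023: Wed Sep 6 2023.
Next: October 2023 → Fri Oct 6 2023.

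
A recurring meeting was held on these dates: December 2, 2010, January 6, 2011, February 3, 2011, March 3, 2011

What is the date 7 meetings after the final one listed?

These are Thursdays at 28- or 35-day spacing (35, 28, 28).
The pattern: 1st Thursday of the month.
April 2011 — 1st Thursday is April 7, 2011.
May 2011 — 1st Thursday is May 5, 2011.
June 2011 — 1st Thursday is June 2, 2011.
1st Thursday of July 2011: July 7, 2011.
August 2011 — 1st Thursday is August 4, 2011.
September 2011 — 1st Thursday is September 1, 2011.
1st Thursday of October 2011: October 6, 2011.

October 6, 2011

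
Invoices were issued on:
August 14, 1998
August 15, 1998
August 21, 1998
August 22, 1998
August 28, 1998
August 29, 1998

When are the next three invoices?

The gap pattern 1, 6, 1, 6, 1 repeats every 2 events.
These are the Fridays and Saturdays of each week.
The following Friday is September 4, 1998.
Next Saturday: September 5, 1998.
The following Friday is September 11, 1998.

September 4, 1998; September 5, 1998; September 11, 1998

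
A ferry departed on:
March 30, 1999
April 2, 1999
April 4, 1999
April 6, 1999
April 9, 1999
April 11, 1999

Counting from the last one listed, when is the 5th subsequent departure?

Gaps: 3, 2, 2, 3, 2 days — not constant, but cyclic with period 3.
The events fall on every Tuesday, Friday and Sunday.
Next Tuesday: April 13, 1999.
The following Friday is April 16, 1999.
The following Sunday is April 18, 1999.
Next Tuesday: April 20, 1999.
Next Friday: April 23, 1999.

April 23, 1999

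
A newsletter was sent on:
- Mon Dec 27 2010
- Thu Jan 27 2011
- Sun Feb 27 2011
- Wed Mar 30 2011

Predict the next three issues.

Sat Apr 30 2011, Tue May 31 2011, Fri Jul 1 2011

Every event comes 31 days after the last (31, 31, 31).
Wed Mar 30 2011 + 31 days = Sat Apr 30 2011.
Sat Apr 30 2011 + 31 days = Tue May 31 2011.
Tue May 31 2011 + 31 days = Fri Jul 1 2011.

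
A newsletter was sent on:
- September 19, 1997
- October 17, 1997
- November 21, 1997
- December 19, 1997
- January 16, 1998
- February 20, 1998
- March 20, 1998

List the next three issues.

April 17, 1998; May 15, 1998; June 19, 1998

All dates are Fridays, 28, 35, 28, 28, 35, 28 days apart.
Specifically, the 3rd Friday of each month.
3rd Friday of April 1998: April 17, 1998.
May 1998 — 3rd Friday is May 15, 1998.
3rd Friday of June 1998: June 19, 1998.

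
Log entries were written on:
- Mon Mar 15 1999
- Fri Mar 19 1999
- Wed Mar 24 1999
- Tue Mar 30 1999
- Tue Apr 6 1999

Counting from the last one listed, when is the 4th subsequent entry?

Fri May 14 1999

Intervals are 4, 5, 6, 7 days — an arithmetic progression with common difference 1.
Next gap: 8 days. Tue Apr 6 1999 + 8 days = Wed Apr 14 1999.
Next gap: 9 days. Wed Apr 14 1999 + 9 days = Fri Apr 23 1999.
Next gap: 10 days. Fri Apr 23 1999 + 10 days = Mon May 3 1999.
Next gap: 11 days. Mon May 3 1999 + 11 days = Fri May 14 1999.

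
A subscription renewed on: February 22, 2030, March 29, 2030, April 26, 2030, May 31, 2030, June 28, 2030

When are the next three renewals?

July 26, 2030; August 30, 2030; September 27, 2030

These are Fridays with 35, 28, 35, 28-day gaps.
Each is the final Friday of its month — March 29, 2030 is past the 28th, so '4th Friday' doesn't fit.
July 2030 ends with Friday July 26, 2030.
August 2030 ends with Friday August 30, 2030.
September 2030 ends with Friday September 27, 2030.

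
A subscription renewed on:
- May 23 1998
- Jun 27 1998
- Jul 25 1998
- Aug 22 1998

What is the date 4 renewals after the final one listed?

Gaps: 35, 28, 28 days — a mix of 28 and 35. Every date is a Saturday.
Each is the 4th Saturday of its month.
September 1998 — 4th Saturday is Sep 26 1998.
October 1998 — 4th Saturday is Oct 24 1998.
4th Saturday of November 1998: Nov 28 1998.
4th Saturday of December 1998: Dec 26 1998.

Dec 26 1998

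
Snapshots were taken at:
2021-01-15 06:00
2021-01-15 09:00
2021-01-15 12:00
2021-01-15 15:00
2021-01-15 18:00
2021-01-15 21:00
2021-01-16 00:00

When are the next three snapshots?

Gaps: 3, 3, 3, 3, 3, 3 hours — each event is 3 hours after the previous one.
2021-01-16 00:00 + 3 h = 2021-01-16 03:00.
2021-01-16 03:00 + 3 h = 2021-01-16 06:00.
2021-01-16 06:00 + 3 h = 2021-01-16 09:00.

2021-01-16 03:00, 2021-01-16 06:00, 2021-01-16 09:00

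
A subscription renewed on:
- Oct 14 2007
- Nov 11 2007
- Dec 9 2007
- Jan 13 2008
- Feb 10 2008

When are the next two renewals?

Mar 9 2008, Apr 13 2008

Gaps: 28, 28, 35, 28 days — a mix of 28 and 35. Every date is a Sunday.
Each is the 2nd Sunday of its month.
2nd Sunday of March 2008: Mar 9 2008.
2nd Sunday of April 2008: Apr 13 2008.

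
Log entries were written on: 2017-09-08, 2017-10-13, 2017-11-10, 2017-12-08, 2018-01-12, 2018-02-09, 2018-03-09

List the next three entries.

These are Fridays at 28- or 35-day spacing (35, 28, 28, 35, 28, 28).
The pattern: 2nd Friday of the month.
April 2018 — 2nd Friday is 2018-04-13.
2nd Friday of May 2018: 2018-05-11.
June 2018 — 2nd Friday is 2018-06-08.

2018-04-13, 2018-05-11, 2018-06-08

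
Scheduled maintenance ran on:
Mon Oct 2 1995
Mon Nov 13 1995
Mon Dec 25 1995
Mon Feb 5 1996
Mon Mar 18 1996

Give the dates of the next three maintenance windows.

Every event comes 42 days after the last (42, 42, 42, 42).
Mon Mar 18 1996 + 42 days = Mon Apr 29 1996.
Mon Apr 29 1996 + 42 days = Mon Jun 10 1996.
Mon Jun 10 1996 + 42 days = Mon Jul 22 1996.

Mon Apr 29 1996, Mon Jun 10 1996, Mon Jul 22 1996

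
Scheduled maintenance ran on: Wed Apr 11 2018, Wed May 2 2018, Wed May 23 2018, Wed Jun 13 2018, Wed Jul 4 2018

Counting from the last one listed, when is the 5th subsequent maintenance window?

The spacing is 21, 21, 21, 21 days — always 21 days.
Wed Jul 4 2018 + 21 days = Wed Jul 25 2018.
Wed Jul 25 2018 + 21 days = Wed Aug 15 2018.
Wed Aug 15 2018 + 21 days = Wed Sep 5 2018.
Wed Sep 5 2018 + 21 days = Wed Sep 26 2018.
Wed Sep 26 2018 + 21 days = Wed Oct 17 2018.

Wed Oct 17 2018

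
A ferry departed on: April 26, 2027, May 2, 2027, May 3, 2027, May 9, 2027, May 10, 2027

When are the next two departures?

Gaps: 6, 1, 6, 1 days — not constant, but cyclic with period 2.
The events fall on every Monday and Sunday.
The following Sunday is May 16, 2027.
Next Monday: May 17, 2027.

May 16, 2027; May 17, 2027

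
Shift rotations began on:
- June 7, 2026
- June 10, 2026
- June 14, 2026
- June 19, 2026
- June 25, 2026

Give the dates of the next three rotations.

Gaps: 3, 4, 5, 6 days — each gap is 1 larger than the previous one.
Next gap: 7 days. June 25, 2026 + 7 days = July 2, 2026.
Next gap: 8 days. July 2, 2026 + 8 days = July 10, 2026.
Next gap: 9 days. July 10, 2026 + 9 days = July 19, 2026.

July 2, 2026; July 10, 2026; July 19, 2026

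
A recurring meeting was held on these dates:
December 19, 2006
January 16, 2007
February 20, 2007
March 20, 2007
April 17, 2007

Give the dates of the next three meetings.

May 15, 2007; June 19, 2007; July 17, 2007

Gaps: 28, 35, 28, 28 days — a mix of 28 and 35. Every date is a Tuesday.
Each is the 3rd Tuesday of its month.
3rd Tuesday of May 2007: May 15, 2007.
June 2007 — 3rd Tuesday is June 19, 2007.
July 2007 — 3rd Tuesday is July 17, 2007.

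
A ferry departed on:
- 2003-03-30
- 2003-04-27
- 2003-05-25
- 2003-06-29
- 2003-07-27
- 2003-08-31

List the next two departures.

2003-09-28, 2003-10-26

These are Sundays with 28, 28, 35, 28, 35-day gaps.
Each is the final Sunday of its month — 2003-03-30 is past the 28th, so '4th Sunday' doesn't fit.
Last Sunday of September 2003: 2003-09-28.
October 2003 ends with Sunday 2003-10-26.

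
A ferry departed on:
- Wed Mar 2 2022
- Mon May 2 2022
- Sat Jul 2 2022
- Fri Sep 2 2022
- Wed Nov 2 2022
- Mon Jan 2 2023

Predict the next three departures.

Each date is the 2nd; the gaps (61, 61, 62, 61, 61) track the month lengths.
The rule is the 2nd of every 2 months.
Next: March 2023 → Thu Mar 2 2023.
Next: May 2023 → Tue May 2 2023.
Next: July 2023 → Sun Jul 2 2023.

Thu Mar 2 2023, Tue May 2 2023, Sun Jul 2 2023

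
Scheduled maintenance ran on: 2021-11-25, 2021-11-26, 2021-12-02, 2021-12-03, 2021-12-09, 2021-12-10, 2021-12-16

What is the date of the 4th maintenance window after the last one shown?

The gap pattern 1, 6, 1, 6, 1, 6 repeats every 2 events.
These are the Thursdays and Fridays of each week.
Next Friday: 2021-12-17.
Next Thursday: 2021-12-23.
Next Friday: 2021-12-24.
Next Thursday: 2021-12-30.

2021-12-30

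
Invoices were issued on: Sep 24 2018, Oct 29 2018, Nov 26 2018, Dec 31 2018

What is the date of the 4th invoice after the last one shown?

Apr 29 2019

All Mondays; the gaps (35, 28, 35) vary with month length.
This is the last Monday of each month.
Last Monday of January 2019: Jan 28 2019.
February 2019 ends with Monday Feb 25 2019.
March 2019 ends with Monday Mar 25 2019.
April 2019 ends with Monday Apr 29 2019.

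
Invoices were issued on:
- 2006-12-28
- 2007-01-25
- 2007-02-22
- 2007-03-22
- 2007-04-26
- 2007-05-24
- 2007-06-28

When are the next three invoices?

2007-07-26, 2007-08-23, 2007-09-27

These are Thursdays at 28- or 35-day spacing (28, 28, 28, 35, 28, 35).
The pattern: 4th Thursday of the month.
4th Thursday of July 2007: 2007-07-26.
August 2007 — 4th Thursday is 2007-08-23.
September 2007 — 4th Thursday is 2007-09-27.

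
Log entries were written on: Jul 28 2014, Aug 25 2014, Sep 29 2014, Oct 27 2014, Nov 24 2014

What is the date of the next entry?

Dec 29 2014

Every date is a Monday; gaps 28, 35, 28, 28 days.
Each is the last Monday of its month (at least one falls on the 29th or later, ruling out '4th Monday').
Last Monday of December 2014: Dec 29 2014.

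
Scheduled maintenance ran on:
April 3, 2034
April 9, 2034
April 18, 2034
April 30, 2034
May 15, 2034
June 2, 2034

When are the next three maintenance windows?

Gaps: 6, 9, 12, 15, 18 days — each gap is 3 larger than the previous one.
Next gap: 21 days. June 2, 2034 + 21 days = June 23, 2034.
Next gap: 24 days. June 23, 2034 + 24 days = July 17, 2034.
Next gap: 27 days. July 17, 2034 + 27 days = August 13, 2034.

June 23, 2034; July 17, 2034; August 13, 2034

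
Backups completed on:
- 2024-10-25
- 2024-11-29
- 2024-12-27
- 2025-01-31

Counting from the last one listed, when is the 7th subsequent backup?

Every date is a Friday; gaps 35, 28, 35 days.
Each is the last Friday of its month (at least one falls on the 29th or later, ruling out '4th Friday').
Last Friday of February 2025: 2025-02-28.
Last Friday of March 2025: 2025-03-28.
April 2025 ends with Friday 2025-04-25.
Last Friday of May 2025: 2025-05-30.
Last Friday of June 2025: 2025-06-27.
Last Friday of July 2025: 2025-07-25.
August 2025 ends with Friday 2025-08-29.

2025-08-29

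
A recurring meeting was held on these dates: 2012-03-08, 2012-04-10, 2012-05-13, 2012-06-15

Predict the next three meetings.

2012-07-18, 2012-08-20, 2012-09-22

Gaps between consecutive events: 33, 33, 33 days — a constant 33-day interval.
2012-06-15 + 33 days = 2012-07-18.
2012-07-18 + 33 days = 2012-08-20.
2012-08-20 + 33 days = 2012-09-22.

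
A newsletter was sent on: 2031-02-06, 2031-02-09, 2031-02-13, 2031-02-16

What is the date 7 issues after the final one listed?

Gaps: 3, 4, 3 days — not constant, but cyclic with period 2.
The events fall on every Thursday and Sunday.
The following Thursday is 2031-02-20.
Next Sunday: 2031-02-23.
Next Thursday: 2031-02-27.
Next Sunday: 2031-03-02.
Next Thursday: 2031-03-06.
Next Sunday: 2031-03-09.
Next Thursday: 2031-03-13.

2031-03-13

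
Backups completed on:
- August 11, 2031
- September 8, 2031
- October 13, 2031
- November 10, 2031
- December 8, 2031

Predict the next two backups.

All dates are Mondays, 28, 35, 28, 28 days apart.
Specifically, the 2nd Monday of each month.
January 2032 — 2nd Monday is January 12, 2032.
February 2032 — 2nd Monday is February 9, 2032.

January 12, 2032; February 9, 2032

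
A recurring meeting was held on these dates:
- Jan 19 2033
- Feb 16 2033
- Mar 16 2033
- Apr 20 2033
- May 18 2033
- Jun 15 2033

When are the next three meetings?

These are Wednesdays at 28- or 35-day spacing (28, 28, 35, 28, 28).
The pattern: 3rd Wednesday of the month.
3rd Wednesday of July 2033: Jul 20 2033.
3rd Wednesday of August 2033: Aug 17 2033.
September 2033 — 3rd Wednesday is Sep 21 2033.

Jul 20 2033, Aug 17 2033, Sep 21 2033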